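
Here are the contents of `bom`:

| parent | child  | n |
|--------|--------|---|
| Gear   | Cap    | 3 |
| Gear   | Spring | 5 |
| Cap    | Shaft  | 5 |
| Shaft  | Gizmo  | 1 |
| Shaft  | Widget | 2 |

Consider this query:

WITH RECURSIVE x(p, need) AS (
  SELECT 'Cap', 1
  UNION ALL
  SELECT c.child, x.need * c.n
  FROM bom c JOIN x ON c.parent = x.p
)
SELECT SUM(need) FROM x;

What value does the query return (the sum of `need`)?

21

Base: (Cap, need=1).
Iteration 1: components of {Cap} -> Shaft = 1*5 = 5.
Iteration 2: components of {Shaft} -> Gizmo = 5*1 = 5, Widget = 5*2 = 10.
Iteration 3: no further components; recursion stops.
SUM(need) = 1 + 5 + 5 + 10 = 21.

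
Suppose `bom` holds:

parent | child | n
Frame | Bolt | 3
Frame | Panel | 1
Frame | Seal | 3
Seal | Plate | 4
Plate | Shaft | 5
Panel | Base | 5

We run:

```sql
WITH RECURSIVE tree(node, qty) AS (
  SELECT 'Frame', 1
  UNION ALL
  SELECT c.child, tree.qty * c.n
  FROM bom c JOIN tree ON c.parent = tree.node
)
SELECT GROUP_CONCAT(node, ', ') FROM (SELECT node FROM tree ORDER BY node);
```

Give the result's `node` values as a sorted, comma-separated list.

Base, Bolt, Frame, Panel, Plate, Seal, Shaft

Base: (Frame, qty=1).
Iteration 1: components of {Frame} -> Bolt = 1*3 = 3, Panel = 1*1 = 1, Seal = 1*3 = 3.
Iteration 2: components of {Bolt,Panel,Seal} -> Base = 1*5 = 5, Plate = 3*4 = 12.
Iteration 3: components of {Base,Plate} -> Shaft = 12*5 = 60.
Iteration 4: no further components; recursion stops.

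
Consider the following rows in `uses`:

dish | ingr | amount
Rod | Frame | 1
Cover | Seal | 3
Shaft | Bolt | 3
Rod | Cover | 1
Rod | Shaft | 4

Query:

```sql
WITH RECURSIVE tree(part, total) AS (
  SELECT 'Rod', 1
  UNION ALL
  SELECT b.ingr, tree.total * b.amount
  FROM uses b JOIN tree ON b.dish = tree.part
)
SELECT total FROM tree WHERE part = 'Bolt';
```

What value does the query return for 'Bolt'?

Base: (Rod, total=1).
Iteration 1: components of {Rod} -> Cover = 1*1 = 1, Frame = 1*1 = 1, Shaft = 1*4 = 4.
Iteration 2: components of {Cover,Frame,Shaft} -> Bolt = 4*3 = 12, Seal = 1*3 = 3.
Iteration 3: no further components; recursion stops.

12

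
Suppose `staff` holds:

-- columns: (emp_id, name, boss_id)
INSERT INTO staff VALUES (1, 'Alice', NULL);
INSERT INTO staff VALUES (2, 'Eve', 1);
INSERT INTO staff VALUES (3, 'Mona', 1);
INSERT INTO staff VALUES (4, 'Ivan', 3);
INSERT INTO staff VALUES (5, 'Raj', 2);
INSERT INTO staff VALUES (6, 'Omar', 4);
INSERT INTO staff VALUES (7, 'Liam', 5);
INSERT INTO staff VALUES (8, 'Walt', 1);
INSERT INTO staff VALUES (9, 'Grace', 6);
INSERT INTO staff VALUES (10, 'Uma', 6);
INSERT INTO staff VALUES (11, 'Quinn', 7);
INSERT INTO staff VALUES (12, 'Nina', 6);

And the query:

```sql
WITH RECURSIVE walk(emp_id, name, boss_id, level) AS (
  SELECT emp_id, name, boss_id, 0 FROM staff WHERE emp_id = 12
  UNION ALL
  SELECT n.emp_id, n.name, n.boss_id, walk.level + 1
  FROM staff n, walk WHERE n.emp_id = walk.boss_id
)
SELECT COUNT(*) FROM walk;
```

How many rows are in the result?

5

Base: emp_id=12 (Nina), boss_id=6, level 0.
Iteration 1: join on emp_id=6 -> Omar (id 6, boss_id=4, level 1).
Iteration 2: join on emp_id=4 -> Ivan (id 4, boss_id=3, level 2).
Iteration 3: join on emp_id=3 -> Mona (id 3, boss_id=1, level 3).
Iteration 4: join on emp_id=1 -> Alice (id 1, boss_id=NULL, level 4).
Iteration 5: boss_id is NULL; no match; recursion stops.
Total rows emitted: 5.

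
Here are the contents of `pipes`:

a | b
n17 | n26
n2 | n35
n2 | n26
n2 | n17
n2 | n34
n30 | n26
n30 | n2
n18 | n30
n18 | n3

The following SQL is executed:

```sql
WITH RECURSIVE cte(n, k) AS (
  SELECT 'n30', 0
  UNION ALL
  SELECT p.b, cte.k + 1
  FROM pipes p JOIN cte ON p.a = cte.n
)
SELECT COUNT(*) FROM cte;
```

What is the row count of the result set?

Base: (n30, k=0).
Iteration 1: edges from {n30} -> (n2, k=1), (n26, k=1).
Iteration 2: edges from {n2,n26} -> (n17, k=2), (n26, k=2), (n34, k=2), (n35, k=2).
Iteration 3: edges from {n17,n26,n34,n35} -> (n26, k=3).
Iteration 4: no outgoing edges from {n26}; recursion stops.
Total rows emitted: 8.

8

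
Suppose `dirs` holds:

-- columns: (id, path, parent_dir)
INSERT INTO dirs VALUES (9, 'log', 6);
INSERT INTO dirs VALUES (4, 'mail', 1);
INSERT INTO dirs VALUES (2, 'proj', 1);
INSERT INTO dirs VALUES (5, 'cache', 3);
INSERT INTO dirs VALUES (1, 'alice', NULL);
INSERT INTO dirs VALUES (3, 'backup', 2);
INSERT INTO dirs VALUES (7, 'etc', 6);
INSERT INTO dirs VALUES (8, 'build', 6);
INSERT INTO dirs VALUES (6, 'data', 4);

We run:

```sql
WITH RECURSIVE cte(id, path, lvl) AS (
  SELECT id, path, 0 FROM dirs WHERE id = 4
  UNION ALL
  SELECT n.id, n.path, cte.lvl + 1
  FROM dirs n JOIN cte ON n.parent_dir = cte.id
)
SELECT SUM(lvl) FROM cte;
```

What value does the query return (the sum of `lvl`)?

7

Base: id=4 (mail) at lvl 0.
Iteration 1: rows with parent_dir in {4} -> data (id 6, lvl 1).
Iteration 2: rows with parent_dir in {6} -> etc (id 7, lvl 2), build (id 8, lvl 2), log (id 9, lvl 2).
Iteration 3: no rows with parent_dir in {7,8,9}; recursion stops.
SUM(lvl) = 0 + 1 + 2 + 2 + 2 = 7.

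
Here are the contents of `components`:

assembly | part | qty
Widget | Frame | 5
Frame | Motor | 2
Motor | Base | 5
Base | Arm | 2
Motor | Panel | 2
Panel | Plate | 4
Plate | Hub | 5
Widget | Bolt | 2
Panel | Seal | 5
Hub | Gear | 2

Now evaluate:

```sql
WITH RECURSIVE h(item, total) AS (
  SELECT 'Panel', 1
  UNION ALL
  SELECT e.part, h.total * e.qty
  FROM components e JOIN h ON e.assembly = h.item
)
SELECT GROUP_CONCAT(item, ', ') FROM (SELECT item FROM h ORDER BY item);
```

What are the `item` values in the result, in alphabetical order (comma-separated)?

Gear, Hub, Panel, Plate, Seal

Base: (Panel, total=1).
Iteration 1: components of {Panel} -> Plate = 1*4 = 4, Seal = 1*5 = 5.
Iteration 2: components of {Plate,Seal} -> Hub = 4*5 = 20.
Iteration 3: components of {Hub} -> Gear = 20*2 = 40.
Iteration 4: no further components; recursion stops.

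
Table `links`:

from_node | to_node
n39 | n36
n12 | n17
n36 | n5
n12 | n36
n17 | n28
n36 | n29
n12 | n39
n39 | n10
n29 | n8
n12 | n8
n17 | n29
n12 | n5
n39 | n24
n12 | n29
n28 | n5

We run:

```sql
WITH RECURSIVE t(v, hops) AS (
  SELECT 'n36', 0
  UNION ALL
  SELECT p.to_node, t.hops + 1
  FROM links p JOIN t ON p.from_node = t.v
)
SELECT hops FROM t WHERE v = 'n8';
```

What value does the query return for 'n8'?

Base: (n36, hops=0).
Iteration 1: edges from {n36} -> (n29, hops=1), (n5, hops=1).
Iteration 2: edges from {n29,n5} -> (n8, hops=2).
Iteration 3: no outgoing edges from {n8}; recursion stops.

2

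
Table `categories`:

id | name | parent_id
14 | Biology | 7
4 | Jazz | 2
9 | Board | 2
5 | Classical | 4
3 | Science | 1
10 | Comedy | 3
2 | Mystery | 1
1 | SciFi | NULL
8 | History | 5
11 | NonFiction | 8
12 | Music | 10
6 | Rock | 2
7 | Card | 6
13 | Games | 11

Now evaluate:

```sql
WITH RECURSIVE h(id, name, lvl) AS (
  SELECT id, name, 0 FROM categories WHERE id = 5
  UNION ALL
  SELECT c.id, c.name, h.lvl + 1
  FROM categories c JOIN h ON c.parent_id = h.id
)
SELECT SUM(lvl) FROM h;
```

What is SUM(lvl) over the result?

Base: id=5 (Classical) at lvl 0.
Iteration 1: rows with parent_id in {5} -> History (id 8, lvl 1).
Iteration 2: rows with parent_id in {8} -> NonFiction (id 11, lvl 2).
Iteration 3: rows with parent_id in {11} -> Games (id 13, lvl 3).
Iteration 4: no rows with parent_id in {13}; recursion stops.
SUM(lvl) = 0 + 1 + 2 + 3 = 6.

6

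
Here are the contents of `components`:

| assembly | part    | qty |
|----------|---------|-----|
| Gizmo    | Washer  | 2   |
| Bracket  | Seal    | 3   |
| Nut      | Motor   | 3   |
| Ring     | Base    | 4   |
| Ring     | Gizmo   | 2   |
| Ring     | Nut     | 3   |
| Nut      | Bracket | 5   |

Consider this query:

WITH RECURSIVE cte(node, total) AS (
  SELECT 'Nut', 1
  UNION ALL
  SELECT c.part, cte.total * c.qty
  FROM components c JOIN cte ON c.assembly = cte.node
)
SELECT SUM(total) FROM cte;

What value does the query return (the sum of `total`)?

24

Base: (Nut, total=1).
Iteration 1: components of {Nut} -> Bracket = 1*5 = 5, Motor = 1*3 = 3.
Iteration 2: components of {Bracket,Motor} -> Seal = 5*3 = 15.
Iteration 3: no further components; recursion stops.
SUM(total) = 1 + 3 + 5 + 15 = 24.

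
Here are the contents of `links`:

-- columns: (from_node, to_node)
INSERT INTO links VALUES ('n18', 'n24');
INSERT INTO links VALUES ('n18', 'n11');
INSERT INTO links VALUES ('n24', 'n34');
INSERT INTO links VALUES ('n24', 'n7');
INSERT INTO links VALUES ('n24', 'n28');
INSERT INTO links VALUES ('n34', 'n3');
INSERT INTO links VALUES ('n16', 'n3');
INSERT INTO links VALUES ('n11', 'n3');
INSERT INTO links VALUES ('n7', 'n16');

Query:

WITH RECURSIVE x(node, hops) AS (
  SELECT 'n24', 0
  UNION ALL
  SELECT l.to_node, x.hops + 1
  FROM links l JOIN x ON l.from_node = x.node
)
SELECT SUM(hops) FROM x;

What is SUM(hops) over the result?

10

Base: (n24, hops=0).
Iteration 1: edges from {n24} -> (n28, hops=1), (n34, hops=1), (n7, hops=1).
Iteration 2: edges from {n28,n34,n7} -> (n16, hops=2), (n3, hops=2).
Iteration 3: edges from {n16,n3} -> (n3, hops=3).
Iteration 4: no outgoing edges from {n3}; recursion stops.
SUM(hops) = 0 + 1 + 1 + 1 + 2 + 2 + 3 = 10.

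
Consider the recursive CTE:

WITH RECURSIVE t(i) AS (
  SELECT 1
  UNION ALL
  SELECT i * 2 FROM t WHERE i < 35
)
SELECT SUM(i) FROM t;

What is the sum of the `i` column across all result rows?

Base: i=1.
Iteration 1: 1 < 35 holds -> i = 1 * 2 = 2.
Iteration 2: 2 < 35 holds -> i = 2 * 2 = 4.
Iteration 3: 4 < 35 holds -> i = 4 * 2 = 8.
Iteration 4: 8 < 35 holds -> i = 8 * 2 = 16.
Iteration 5: 16 < 35 holds -> i = 16 * 2 = 32.
Iteration 6: 32 < 35 holds -> i = 32 * 2 = 64.
Iteration 7: 64 < 35 fails; recursion stops.
SUM(i) = 1 + 2 + 4 + 8 + 16 + 32 + 64 = 127.

127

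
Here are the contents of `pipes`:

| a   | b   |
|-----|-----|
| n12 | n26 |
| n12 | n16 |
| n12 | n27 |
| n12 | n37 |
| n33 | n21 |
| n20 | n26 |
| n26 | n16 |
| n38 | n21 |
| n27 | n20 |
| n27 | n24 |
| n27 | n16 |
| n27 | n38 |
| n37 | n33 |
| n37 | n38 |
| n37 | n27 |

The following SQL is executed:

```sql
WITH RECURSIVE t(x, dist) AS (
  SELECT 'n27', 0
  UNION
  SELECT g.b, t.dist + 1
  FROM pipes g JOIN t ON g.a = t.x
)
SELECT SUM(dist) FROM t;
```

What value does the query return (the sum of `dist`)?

Base: (n27, dist=0).
Iteration 1: edges from {n27} -> (n16, dist=1), (n20, dist=1), (n24, dist=1), (n38, dist=1).
Iteration 2: edges from {n16,n20,n24,n38} -> (n21, dist=2), (n26, dist=2).
Iteration 3: edges from {n21,n26} -> (n16, dist=3).
Iteration 4: no outgoing edges from {n16}; recursion stops.
SUM(dist) = 0 + 1 + 1 + 1 + 1 + 2 + 2 + 3 = 11.

11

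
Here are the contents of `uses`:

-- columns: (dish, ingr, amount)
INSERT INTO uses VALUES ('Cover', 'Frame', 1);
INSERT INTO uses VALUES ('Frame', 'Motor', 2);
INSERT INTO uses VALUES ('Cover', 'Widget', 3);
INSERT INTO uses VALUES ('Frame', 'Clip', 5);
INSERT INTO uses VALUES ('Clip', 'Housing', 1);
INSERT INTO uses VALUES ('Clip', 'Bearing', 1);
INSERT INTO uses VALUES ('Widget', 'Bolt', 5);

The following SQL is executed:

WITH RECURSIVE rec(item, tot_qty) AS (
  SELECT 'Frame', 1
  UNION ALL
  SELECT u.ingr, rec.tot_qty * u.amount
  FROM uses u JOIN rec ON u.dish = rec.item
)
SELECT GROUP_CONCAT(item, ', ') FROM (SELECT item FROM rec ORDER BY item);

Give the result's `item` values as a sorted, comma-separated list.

Bearing, Clip, Frame, Housing, Motor

Base: (Frame, tot_qty=1).
Iteration 1: components of {Frame} -> Clip = 1*5 = 5, Motor = 1*2 = 2.
Iteration 2: components of {Clip,Motor} -> Bearing = 5*1 = 5, Housing = 5*1 = 5.
Iteration 3: no further components; recursion stops.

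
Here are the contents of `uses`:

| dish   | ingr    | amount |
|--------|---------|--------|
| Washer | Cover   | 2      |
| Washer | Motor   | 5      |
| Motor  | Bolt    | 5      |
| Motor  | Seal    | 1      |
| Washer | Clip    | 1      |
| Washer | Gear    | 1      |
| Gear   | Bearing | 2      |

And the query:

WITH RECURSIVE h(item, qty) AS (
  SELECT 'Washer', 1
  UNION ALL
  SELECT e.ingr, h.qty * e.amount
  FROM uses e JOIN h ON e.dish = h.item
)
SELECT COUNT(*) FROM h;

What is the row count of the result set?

Base: (Washer, qty=1).
Iteration 1: components of {Washer} -> Clip = 1*1 = 1, Cover = 1*2 = 2, Gear = 1*1 = 1, Motor = 1*5 = 5.
Iteration 2: components of {Clip,Cover,Gear,Motor} -> Bearing = 1*2 = 2, Bolt = 5*5 = 25, Seal = 5*1 = 5.
Iteration 3: no further components; recursion stops.
Total rows emitted: 8.

8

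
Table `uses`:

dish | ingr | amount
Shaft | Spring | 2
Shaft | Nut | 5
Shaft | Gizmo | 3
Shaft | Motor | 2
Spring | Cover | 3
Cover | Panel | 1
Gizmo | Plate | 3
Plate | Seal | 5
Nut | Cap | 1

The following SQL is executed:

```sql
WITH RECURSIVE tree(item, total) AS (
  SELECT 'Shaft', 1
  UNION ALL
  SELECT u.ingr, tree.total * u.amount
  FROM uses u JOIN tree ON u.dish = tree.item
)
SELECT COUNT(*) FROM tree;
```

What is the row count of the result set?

10

Base: (Shaft, total=1).
Iteration 1: components of {Shaft} -> Gizmo = 1*3 = 3, Motor = 1*2 = 2, Nut = 1*5 = 5, Spring = 1*2 = 2.
Iteration 2: components of {Gizmo,Motor,Nut,Spring} -> Cap = 5*1 = 5, Cover = 2*3 = 6, Plate = 3*3 = 9.
Iteration 3: components of {Cap,Cover,Plate} -> Panel = 6*1 = 6, Seal = 9*5 = 45.
Iteration 4: no further components; recursion stops.
Total rows emitted: 10.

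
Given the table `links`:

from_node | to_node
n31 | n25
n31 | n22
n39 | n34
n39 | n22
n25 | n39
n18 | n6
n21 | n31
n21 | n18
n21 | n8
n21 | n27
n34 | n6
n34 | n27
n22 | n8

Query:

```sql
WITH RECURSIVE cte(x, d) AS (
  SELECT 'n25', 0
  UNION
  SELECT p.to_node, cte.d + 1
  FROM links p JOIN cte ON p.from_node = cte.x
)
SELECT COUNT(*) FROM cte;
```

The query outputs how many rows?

Base: (n25, d=0).
Iteration 1: edges from {n25} -> (n39, d=1).
Iteration 2: edges from {n39} -> (n22, d=2), (n34, d=2).
Iteration 3: edges from {n22,n34} -> (n27, d=3), (n6, d=3), (n8, d=3).
Iteration 4: no outgoing edges from {n27,n6,n8}; recursion stops.
Total rows emitted: 7.

7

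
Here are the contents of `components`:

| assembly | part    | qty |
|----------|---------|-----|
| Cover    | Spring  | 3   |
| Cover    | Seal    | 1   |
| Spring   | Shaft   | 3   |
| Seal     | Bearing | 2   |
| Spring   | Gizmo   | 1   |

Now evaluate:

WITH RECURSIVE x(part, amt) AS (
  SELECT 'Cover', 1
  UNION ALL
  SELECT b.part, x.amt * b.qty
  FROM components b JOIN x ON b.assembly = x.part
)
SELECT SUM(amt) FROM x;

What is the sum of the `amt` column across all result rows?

19

Base: (Cover, amt=1).
Iteration 1: components of {Cover} -> Seal = 1*1 = 1, Spring = 1*3 = 3.
Iteration 2: components of {Seal,Spring} -> Bearing = 1*2 = 2, Gizmo = 3*1 = 3, Shaft = 3*3 = 9.
Iteration 3: no further components; recursion stops.
SUM(amt) = 1 + 3 + 1 + 9 + 3 + 2 = 19.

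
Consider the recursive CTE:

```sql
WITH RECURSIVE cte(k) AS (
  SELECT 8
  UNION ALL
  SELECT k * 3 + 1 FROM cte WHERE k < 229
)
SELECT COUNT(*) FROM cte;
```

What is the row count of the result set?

4

Base: k=8.
Iteration 1: 8 < 229 holds -> k = 8 * 3 + 1 = 25.
Iteration 2: 25 < 229 holds -> k = 25 * 3 + 1 = 76.
Iteration 3: 76 < 229 holds -> k = 76 * 3 + 1 = 229.
Iteration 4: 229 < 229 fails; recursion stops.
Total rows emitted: 4.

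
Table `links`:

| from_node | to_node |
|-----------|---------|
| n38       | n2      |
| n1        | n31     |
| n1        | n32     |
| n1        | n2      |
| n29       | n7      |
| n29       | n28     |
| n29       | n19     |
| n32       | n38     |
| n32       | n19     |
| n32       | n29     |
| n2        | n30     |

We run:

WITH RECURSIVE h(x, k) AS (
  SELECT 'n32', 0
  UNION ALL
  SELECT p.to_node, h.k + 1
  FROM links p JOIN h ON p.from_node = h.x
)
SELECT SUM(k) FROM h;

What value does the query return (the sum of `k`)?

Base: (n32, k=0).
Iteration 1: edges from {n32} -> (n19, k=1), (n29, k=1), (n38, k=1).
Iteration 2: edges from {n19,n29,n38} -> (n19, k=2), (n2, k=2), (n28, k=2), (n7, k=2).
Iteration 3: edges from {n19,n2,n28,n7} -> (n30, k=3).
Iteration 4: no outgoing edges from {n30}; recursion stops.
SUM(k) = 0 + 1 + 1 + 1 + 2 + 2 + 2 + 2 + 3 = 14.

14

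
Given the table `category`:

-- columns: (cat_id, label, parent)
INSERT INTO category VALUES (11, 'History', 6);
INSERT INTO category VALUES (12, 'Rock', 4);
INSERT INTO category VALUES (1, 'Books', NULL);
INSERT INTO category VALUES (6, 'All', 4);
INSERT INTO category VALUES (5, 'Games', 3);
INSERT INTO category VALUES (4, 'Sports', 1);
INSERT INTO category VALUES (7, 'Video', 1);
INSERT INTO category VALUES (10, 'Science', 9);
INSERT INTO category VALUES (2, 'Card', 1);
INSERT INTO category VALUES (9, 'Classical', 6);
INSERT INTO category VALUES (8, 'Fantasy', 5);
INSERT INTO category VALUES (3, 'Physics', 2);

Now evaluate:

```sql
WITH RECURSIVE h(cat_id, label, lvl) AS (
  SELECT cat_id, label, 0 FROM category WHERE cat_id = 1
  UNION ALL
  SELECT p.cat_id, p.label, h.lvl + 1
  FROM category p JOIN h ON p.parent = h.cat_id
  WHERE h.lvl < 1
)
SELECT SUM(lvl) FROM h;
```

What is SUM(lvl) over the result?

3

Base: cat_id=1 (Books) at lvl 0.
Iteration 1: rows with parent in {1} -> Card (id 2, lvl 1), Sports (id 4, lvl 1), Video (id 7, lvl 1).
Iteration 2: lvl < 1 fails for all current rows; recursion stops.
SUM(lvl) = 0 + 1 + 1 + 1 = 3.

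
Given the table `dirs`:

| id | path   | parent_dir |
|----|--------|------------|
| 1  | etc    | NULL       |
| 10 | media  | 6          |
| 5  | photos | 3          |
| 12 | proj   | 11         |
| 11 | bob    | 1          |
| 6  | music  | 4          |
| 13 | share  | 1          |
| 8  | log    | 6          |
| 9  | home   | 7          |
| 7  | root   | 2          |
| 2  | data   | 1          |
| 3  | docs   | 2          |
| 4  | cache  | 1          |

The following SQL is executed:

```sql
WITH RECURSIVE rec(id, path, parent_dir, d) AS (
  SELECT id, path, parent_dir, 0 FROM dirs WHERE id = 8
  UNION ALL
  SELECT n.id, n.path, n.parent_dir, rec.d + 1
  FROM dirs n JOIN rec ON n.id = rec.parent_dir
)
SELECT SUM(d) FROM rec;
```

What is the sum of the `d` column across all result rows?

6

Base: id=8 (log), parent_dir=6, d 0.
Iteration 1: join on id=6 -> music (id 6, parent_dir=4, d 1).
Iteration 2: join on id=4 -> cache (id 4, parent_dir=1, d 2).
Iteration 3: join on id=1 -> etc (id 1, parent_dir=NULL, d 3).
Iteration 4: parent_dir is NULL; no match; recursion stops.
SUM(d) = 0 + 1 + 2 + 3 = 6.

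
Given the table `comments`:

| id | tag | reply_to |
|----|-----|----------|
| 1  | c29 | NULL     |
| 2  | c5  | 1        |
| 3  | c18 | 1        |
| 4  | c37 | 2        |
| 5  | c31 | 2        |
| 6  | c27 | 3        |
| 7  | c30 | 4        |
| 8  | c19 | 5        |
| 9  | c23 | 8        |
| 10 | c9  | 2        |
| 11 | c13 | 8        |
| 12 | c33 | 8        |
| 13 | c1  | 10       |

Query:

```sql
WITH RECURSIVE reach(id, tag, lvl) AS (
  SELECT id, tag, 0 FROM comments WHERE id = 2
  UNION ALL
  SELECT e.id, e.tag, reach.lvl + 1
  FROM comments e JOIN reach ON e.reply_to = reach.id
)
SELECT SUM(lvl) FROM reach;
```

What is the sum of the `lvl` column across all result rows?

Base: id=2 (c5) at lvl 0.
Iteration 1: rows with reply_to in {2} -> c37 (id 4, lvl 1), c31 (id 5, lvl 1), c9 (id 10, lvl 1).
Iteration 2: rows with reply_to in {4,5,10} -> c30 (id 7, lvl 2), c19 (id 8, lvl 2), c1 (id 13, lvl 2).
Iteration 3: rows with reply_to in {7,8,13} -> c23 (id 9, lvl 3), c13 (id 11, lvl 3), c33 (id 12, lvl 3).
Iteration 4: no rows with reply_to in {9,11,12}; recursion stops.
SUM(lvl) = 0 + 1 + 1 + 1 + 2 + 2 + 2 + 3 + 3 + 3 = 18.

18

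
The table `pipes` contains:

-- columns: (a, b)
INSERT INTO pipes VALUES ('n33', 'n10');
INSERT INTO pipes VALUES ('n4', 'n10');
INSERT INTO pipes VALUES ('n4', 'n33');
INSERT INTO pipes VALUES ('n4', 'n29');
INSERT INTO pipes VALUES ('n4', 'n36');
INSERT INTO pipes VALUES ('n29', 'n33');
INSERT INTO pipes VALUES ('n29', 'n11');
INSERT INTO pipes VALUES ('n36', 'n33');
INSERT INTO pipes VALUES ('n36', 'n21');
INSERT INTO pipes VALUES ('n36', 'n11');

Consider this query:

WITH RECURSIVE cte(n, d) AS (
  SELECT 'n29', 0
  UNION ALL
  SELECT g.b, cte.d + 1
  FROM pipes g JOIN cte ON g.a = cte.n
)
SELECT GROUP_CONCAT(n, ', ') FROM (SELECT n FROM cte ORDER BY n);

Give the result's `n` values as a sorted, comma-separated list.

n10, n11, n29, n33

Base: (n29, d=0).
Iteration 1: edges from {n29} -> (n11, d=1), (n33, d=1).
Iteration 2: edges from {n11,n33} -> (n10, d=2).
Iteration 3: no outgoing edges from {n10}; recursion stops.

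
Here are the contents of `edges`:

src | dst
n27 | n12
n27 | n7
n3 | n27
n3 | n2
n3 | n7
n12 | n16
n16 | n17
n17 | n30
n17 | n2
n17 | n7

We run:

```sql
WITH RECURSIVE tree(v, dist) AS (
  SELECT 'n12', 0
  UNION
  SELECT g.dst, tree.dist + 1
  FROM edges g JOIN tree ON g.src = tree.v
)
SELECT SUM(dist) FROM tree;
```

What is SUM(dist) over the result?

Base: (n12, dist=0).
Iteration 1: edges from {n12} -> (n16, dist=1).
Iteration 2: edges from {n16} -> (n17, dist=2).
Iteration 3: edges from {n17} -> (n2, dist=3), (n30, dist=3), (n7, dist=3).
Iteration 4: no outgoing edges from {n2,n30,n7}; recursion stops.
SUM(dist) = 0 + 1 + 2 + 3 + 3 + 3 = 12.

12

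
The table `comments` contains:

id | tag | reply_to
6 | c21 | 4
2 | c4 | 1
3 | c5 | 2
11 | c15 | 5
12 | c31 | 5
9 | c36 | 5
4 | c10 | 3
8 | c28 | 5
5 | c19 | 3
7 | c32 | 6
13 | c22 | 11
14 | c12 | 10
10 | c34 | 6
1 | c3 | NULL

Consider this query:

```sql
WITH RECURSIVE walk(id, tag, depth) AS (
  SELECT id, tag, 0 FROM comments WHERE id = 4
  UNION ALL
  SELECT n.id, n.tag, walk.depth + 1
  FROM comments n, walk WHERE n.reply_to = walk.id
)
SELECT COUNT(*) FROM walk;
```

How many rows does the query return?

5

Base: id=4 (c10) at depth 0.
Iteration 1: rows with reply_to in {4} -> c21 (id 6, depth 1).
Iteration 2: rows with reply_to in {6} -> c32 (id 7, depth 2), c34 (id 10, depth 2).
Iteration 3: rows with reply_to in {7,10} -> c12 (id 14, depth 3).
Iteration 4: no rows with reply_to in {14}; recursion stops.
Total rows emitted: 5.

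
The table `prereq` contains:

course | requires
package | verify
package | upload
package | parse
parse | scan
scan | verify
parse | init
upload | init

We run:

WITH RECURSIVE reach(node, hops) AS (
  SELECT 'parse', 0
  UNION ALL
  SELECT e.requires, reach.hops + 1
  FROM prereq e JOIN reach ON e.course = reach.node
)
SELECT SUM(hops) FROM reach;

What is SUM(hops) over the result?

Base: (parse, hops=0).
Iteration 1: edges from {parse} -> (init, hops=1), (scan, hops=1).
Iteration 2: edges from {init,scan} -> (verify, hops=2).
Iteration 3: no outgoing edges from {verify}; recursion stops.
SUM(hops) = 0 + 1 + 1 + 2 = 4.

4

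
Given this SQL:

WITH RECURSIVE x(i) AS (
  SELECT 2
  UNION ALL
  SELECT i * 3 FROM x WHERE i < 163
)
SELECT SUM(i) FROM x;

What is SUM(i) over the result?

728

Base: i=2.
Iteration 1: 2 < 163 holds -> i = 2 * 3 = 6.
Iteration 2: 6 < 163 holds -> i = 6 * 3 = 18.
Iteration 3: 18 < 163 holds -> i = 18 * 3 = 54.
Iteration 4: 54 < 163 holds -> i = 54 * 3 = 162.
Iteration 5: 162 < 163 holds -> i = 162 * 3 = 486.
Iteration 6: 486 < 163 fails; recursion stops.
SUM(i) = 2 + 6 + 18 + 54 + 162 + 486 = 728.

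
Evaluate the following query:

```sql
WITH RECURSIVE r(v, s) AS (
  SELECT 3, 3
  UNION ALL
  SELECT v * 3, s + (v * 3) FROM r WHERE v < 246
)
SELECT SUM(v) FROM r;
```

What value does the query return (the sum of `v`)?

1092

Base: v=3, s=3.
Iteration 1: 3 < 246 holds -> v = 3 * 3 = 9, s = 3 + 9 = 12.
Iteration 2: 9 < 246 holds -> v = 9 * 3 = 27, s = 12 + 27 = 39.
Iteration 3: 27 < 246 holds -> v = 27 * 3 = 81, s = 39 + 81 = 120.
Iteration 4: 81 < 246 holds -> v = 81 * 3 = 243, s = 120 + 243 = 363.
Iteration 5: 243 < 246 holds -> v = 243 * 3 = 729, s = 363 + 729 = 1092.
Iteration 6: 729 < 246 fails; recursion stops.
SUM(v) = 3 + 9 + 27 + 81 + 243 + 729 = 1092.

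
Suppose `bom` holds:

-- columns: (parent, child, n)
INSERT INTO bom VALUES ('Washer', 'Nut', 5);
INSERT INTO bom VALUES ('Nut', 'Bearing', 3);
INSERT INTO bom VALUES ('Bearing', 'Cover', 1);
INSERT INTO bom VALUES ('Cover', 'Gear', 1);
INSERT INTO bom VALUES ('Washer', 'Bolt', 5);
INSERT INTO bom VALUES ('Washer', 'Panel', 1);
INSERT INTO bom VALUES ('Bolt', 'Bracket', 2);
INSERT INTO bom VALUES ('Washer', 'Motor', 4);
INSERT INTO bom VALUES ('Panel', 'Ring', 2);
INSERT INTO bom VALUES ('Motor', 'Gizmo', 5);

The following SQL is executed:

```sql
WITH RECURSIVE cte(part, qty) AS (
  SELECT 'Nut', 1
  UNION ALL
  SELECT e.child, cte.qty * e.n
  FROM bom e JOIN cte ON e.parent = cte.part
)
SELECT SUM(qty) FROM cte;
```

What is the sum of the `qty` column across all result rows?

10

Base: (Nut, qty=1).
Iteration 1: components of {Nut} -> Bearing = 1*3 = 3.
Iteration 2: components of {Bearing} -> Cover = 3*1 = 3.
Iteration 3: components of {Cover} -> Gear = 3*1 = 3.
Iteration 4: no further components; recursion stops.
SUM(qty) = 1 + 3 + 3 + 3 = 10.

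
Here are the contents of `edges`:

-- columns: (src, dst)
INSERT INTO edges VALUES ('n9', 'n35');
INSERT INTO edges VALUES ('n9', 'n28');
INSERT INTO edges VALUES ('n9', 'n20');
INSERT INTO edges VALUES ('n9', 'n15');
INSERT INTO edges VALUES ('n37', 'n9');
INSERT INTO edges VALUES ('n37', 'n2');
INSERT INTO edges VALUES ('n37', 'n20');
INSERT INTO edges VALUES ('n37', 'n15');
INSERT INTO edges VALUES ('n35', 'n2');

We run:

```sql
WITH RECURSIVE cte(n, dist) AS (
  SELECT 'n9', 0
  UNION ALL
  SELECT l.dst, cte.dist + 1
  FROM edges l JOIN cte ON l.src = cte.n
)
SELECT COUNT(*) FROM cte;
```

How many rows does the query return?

6

Base: (n9, dist=0).
Iteration 1: edges from {n9} -> (n15, dist=1), (n20, dist=1), (n28, dist=1), (n35, dist=1).
Iteration 2: edges from {n15,n20,n28,n35} -> (n2, dist=2).
Iteration 3: no outgoing edges from {n2}; recursion stops.
Total rows emitted: 6.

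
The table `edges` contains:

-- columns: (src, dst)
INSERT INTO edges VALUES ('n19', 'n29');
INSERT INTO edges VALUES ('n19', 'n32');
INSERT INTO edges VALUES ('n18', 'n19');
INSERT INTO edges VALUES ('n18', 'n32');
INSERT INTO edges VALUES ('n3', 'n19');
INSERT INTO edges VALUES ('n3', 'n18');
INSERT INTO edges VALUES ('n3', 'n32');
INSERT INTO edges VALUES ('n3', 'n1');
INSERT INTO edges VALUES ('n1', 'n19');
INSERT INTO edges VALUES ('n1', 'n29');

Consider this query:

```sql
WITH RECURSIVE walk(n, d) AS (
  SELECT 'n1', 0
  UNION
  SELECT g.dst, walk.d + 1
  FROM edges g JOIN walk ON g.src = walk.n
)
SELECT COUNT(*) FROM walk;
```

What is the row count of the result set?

Base: (n1, d=0).
Iteration 1: edges from {n1} -> (n19, d=1), (n29, d=1).
Iteration 2: edges from {n19,n29} -> (n29, d=2), (n32, d=2).
Iteration 3: no outgoing edges from {n29,n32}; recursion stops.
Total rows emitted: 5.

5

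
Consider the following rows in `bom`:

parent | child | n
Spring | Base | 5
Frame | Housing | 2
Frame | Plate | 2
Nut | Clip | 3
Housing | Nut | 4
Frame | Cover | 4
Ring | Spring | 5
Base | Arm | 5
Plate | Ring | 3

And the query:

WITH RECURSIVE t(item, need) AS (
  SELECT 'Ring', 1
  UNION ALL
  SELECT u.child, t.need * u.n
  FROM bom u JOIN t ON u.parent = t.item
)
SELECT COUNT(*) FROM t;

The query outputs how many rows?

Base: (Ring, need=1).
Iteration 1: components of {Ring} -> Spring = 1*5 = 5.
Iteration 2: components of {Spring} -> Base = 5*5 = 25.
Iteration 3: components of {Base} -> Arm = 25*5 = 125.
Iteration 4: no further components; recursion stops.
Total rows emitted: 4.

4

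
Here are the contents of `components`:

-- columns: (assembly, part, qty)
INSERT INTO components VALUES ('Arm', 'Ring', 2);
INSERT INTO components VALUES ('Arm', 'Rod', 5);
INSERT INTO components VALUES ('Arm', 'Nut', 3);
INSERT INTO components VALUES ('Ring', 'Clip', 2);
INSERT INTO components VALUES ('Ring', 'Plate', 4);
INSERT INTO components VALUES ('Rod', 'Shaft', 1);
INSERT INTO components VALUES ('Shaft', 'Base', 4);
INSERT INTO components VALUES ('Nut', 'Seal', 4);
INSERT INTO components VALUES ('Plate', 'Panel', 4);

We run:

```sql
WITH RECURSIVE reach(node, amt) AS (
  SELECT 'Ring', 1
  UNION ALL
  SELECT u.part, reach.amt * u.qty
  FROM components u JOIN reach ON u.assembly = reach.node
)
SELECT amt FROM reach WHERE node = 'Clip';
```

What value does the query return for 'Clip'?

2

Base: (Ring, amt=1).
Iteration 1: components of {Ring} -> Clip = 1*2 = 2, Plate = 1*4 = 4.
Iteration 2: components of {Clip,Plate} -> Panel = 4*4 = 16.
Iteration 3: no further components; recursion stops.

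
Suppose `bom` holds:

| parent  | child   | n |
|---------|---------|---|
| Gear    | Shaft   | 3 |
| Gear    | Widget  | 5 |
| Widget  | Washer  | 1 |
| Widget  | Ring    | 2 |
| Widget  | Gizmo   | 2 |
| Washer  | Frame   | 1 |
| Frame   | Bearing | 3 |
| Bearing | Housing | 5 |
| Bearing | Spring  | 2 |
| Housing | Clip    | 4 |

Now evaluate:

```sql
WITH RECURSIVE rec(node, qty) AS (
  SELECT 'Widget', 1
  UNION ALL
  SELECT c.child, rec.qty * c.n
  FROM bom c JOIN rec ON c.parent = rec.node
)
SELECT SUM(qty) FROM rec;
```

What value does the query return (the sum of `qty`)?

Base: (Widget, qty=1).
Iteration 1: components of {Widget} -> Gizmo = 1*2 = 2, Ring = 1*2 = 2, Washer = 1*1 = 1.
Iteration 2: components of {Gizmo,Ring,Washer} -> Frame = 1*1 = 1.
Iteration 3: components of {Frame} -> Bearing = 1*3 = 3.
Iteration 4: components of {Bearing} -> Housing = 3*5 = 15, Spring = 3*2 = 6.
Iteration 5: components of {Housing,Spring} -> Clip = 15*4 = 60.
Iteration 6: no further components; recursion stops.
SUM(qty) = 1 + 1 + 2 + 2 + 1 + 3 + 15 + 6 + 60 = 91.

91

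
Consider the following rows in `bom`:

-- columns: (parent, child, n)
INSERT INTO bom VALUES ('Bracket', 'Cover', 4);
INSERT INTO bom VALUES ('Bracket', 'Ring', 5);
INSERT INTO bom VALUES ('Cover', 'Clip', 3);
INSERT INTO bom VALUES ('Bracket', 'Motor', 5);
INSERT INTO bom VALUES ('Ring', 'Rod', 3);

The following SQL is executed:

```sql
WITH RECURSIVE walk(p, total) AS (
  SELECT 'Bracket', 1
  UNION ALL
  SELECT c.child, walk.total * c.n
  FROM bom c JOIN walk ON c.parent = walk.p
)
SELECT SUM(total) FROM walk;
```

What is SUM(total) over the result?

42

Base: (Bracket, total=1).
Iteration 1: components of {Bracket} -> Cover = 1*4 = 4, Motor = 1*5 = 5, Ring = 1*5 = 5.
Iteration 2: components of {Cover,Motor,Ring} -> Clip = 4*3 = 12, Rod = 5*3 = 15.
Iteration 3: no further components; recursion stops.
SUM(total) = 1 + 4 + 5 + 5 + 12 + 15 = 42.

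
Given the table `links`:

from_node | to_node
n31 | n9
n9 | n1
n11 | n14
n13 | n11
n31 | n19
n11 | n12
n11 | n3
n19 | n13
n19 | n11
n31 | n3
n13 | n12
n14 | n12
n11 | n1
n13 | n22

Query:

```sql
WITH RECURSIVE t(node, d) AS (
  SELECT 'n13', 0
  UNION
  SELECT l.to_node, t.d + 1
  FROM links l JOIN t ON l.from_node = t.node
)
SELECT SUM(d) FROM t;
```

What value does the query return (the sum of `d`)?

14

Base: (n13, d=0).
Iteration 1: edges from {n13} -> (n11, d=1), (n12, d=1), (n22, d=1).
Iteration 2: edges from {n11,n12,n22} -> (n1, d=2), (n12, d=2), (n14, d=2), (n3, d=2).
Iteration 3: edges from {n1,n12,n14,n3} -> (n12, d=3).
Iteration 4: no outgoing edges from {n12}; recursion stops.
SUM(d) = 0 + 1 + 1 + 1 + 2 + 2 + 2 + 2 + 3 = 14.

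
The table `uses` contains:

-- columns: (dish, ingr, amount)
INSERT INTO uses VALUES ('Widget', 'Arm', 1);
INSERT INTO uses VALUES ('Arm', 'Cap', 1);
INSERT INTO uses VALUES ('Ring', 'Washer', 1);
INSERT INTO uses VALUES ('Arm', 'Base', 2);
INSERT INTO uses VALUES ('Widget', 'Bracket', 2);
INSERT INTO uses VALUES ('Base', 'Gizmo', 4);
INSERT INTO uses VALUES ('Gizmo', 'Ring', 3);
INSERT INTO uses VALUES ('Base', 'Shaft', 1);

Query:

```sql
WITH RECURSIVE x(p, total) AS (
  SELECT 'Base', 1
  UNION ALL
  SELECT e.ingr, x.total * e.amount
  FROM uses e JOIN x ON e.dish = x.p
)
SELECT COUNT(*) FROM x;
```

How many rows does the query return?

5

Base: (Base, total=1).
Iteration 1: components of {Base} -> Gizmo = 1*4 = 4, Shaft = 1*1 = 1.
Iteration 2: components of {Gizmo,Shaft} -> Ring = 4*3 = 12.
Iteration 3: components of {Ring} -> Washer = 12*1 = 12.
Iteration 4: no further components; recursion stops.
Total rows emitted: 5.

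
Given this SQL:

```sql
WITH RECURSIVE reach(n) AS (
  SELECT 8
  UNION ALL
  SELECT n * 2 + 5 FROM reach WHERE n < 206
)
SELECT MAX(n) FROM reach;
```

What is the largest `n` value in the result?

411

Base: n=8.
Iteration 1: 8 < 206 holds -> n = 8 * 2 + 5 = 21.
Iteration 2: 21 < 206 holds -> n = 21 * 2 + 5 = 47.
Iteration 3: 47 < 206 holds -> n = 47 * 2 + 5 = 99.
Iteration 4: 99 < 206 holds -> n = 99 * 2 + 5 = 203.
Iteration 5: 203 < 206 holds -> n = 203 * 2 + 5 = 411.
Iteration 6: 411 < 206 fails; recursion stops.
n values: 8, 21, 47, 99, 203, 411; the maximum is 411.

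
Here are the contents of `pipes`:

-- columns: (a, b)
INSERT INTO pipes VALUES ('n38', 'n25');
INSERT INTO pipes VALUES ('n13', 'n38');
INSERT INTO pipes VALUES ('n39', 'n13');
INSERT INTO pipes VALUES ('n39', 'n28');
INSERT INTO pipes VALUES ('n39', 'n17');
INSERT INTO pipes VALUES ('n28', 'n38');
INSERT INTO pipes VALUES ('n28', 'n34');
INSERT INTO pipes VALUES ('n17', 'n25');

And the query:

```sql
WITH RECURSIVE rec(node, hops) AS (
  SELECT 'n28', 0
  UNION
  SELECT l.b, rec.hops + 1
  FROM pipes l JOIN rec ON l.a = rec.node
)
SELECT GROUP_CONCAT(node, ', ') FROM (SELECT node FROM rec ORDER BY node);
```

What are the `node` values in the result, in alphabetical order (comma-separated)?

Base: (n28, hops=0).
Iteration 1: edges from {n28} -> (n34, hops=1), (n38, hops=1).
Iteration 2: edges from {n34,n38} -> (n25, hops=2).
Iteration 3: no outgoing edges from {n25}; recursion stops.

n25, n28, n34, n38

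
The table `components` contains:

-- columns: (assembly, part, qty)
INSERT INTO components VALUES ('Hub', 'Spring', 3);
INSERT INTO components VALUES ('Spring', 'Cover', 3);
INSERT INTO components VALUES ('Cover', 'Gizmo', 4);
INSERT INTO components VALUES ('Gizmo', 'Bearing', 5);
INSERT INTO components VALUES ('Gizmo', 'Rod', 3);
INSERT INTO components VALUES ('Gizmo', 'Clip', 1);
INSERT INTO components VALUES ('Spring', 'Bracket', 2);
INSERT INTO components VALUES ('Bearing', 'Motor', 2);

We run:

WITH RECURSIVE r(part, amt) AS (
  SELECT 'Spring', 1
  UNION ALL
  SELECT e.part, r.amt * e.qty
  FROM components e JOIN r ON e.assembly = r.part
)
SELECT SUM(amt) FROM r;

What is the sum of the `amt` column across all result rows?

Base: (Spring, amt=1).
Iteration 1: components of {Spring} -> Bracket = 1*2 = 2, Cover = 1*3 = 3.
Iteration 2: components of {Bracket,Cover} -> Gizmo = 3*4 = 12.
Iteration 3: components of {Gizmo} -> Bearing = 12*5 = 60, Clip = 12*1 = 12, Rod = 12*3 = 36.
Iteration 4: components of {Bearing,Clip,Rod} -> Motor = 60*2 = 120.
Iteration 5: no further components; recursion stops.
SUM(amt) = 1 + 3 + 2 + 12 + 60 + 36 + 12 + 120 = 246.

246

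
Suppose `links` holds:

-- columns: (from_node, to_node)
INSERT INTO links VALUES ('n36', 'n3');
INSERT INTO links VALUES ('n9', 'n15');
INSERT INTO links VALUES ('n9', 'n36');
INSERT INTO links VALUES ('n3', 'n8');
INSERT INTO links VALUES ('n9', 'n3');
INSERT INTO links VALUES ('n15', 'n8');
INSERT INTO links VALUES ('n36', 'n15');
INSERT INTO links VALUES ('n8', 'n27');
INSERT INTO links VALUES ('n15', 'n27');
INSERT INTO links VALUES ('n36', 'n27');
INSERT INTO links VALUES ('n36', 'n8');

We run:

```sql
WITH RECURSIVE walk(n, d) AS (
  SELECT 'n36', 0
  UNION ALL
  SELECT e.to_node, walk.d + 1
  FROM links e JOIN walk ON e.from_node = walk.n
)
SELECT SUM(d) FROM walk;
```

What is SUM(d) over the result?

Base: (n36, d=0).
Iteration 1: edges from {n36} -> (n15, d=1), (n27, d=1), (n3, d=1), (n8, d=1).
Iteration 2: edges from {n15,n27,n3,n8} -> (n27, d=2) x2, (n8, d=2) x2. [UNION ALL keeps all 4 new rows, including repeats]
Iteration 3: edges from {n27,n8} -> (n27, d=3) x2. [UNION ALL keeps all 2 new rows, including repeats]
Iteration 4: no outgoing edges from {n27}; recursion stops.
SUM(d) = 0 + 1 + 1 + 1 + 1 + 2 + 2 + 2 + 2 + 3 + 3 = 18.

18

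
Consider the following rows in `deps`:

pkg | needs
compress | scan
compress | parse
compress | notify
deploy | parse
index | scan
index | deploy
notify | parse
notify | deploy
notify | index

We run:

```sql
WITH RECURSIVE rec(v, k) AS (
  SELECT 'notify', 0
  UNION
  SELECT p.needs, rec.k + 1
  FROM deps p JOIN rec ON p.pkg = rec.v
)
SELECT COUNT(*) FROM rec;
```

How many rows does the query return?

Base: (notify, k=0).
Iteration 1: edges from {notify} -> (deploy, k=1), (index, k=1), (parse, k=1).
Iteration 2: edges from {deploy,index,parse} -> (deploy, k=2), (parse, k=2), (scan, k=2).
Iteration 3: edges from {deploy,parse,scan} -> (parse, k=3).
Iteration 4: no outgoing edges from {parse}; recursion stops.
Total rows emitted: 8.

8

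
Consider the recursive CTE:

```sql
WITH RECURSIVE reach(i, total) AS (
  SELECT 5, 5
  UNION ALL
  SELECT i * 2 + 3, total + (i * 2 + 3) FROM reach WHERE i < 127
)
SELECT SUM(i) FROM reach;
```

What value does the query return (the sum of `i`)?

486

Base: i=5, total=5.
Iteration 1: 5 < 127 holds -> i = 5 * 2 + 3 = 13, total = 5 + 13 = 18.
Iteration 2: 13 < 127 holds -> i = 13 * 2 + 3 = 29, total = 18 + 29 = 47.
Iteration 3: 29 < 127 holds -> i = 29 * 2 + 3 = 61, total = 47 + 61 = 108.
Iteration 4: 61 < 127 holds -> i = 61 * 2 + 3 = 125, total = 108 + 125 = 233.
Iteration 5: 125 < 127 holds -> i = 125 * 2 + 3 = 253, total = 233 + 253 = 486.
Iteration 6: 253 < 127 fails; recursion stops.
SUM(i) = 5 + 13 + 29 + 61 + 125 + 253 = 486.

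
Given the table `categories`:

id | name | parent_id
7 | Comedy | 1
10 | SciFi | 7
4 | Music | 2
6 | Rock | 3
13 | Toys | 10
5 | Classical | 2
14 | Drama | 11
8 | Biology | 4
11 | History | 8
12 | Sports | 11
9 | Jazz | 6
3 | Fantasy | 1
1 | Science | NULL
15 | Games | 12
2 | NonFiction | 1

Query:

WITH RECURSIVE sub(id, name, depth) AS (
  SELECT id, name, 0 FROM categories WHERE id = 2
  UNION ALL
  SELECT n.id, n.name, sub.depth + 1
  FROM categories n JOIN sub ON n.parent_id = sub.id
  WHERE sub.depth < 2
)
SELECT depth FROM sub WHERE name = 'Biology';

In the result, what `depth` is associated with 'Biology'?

Base: id=2 (NonFiction) at depth 0.
Iteration 1: rows with parent_id in {2} -> Music (id 4, depth 1), Classical (id 5, depth 1).
Iteration 2: rows with parent_id in {4,5} -> Biology (id 8, depth 2).
Iteration 3: depth < 2 fails for all current rows; recursion stops.

2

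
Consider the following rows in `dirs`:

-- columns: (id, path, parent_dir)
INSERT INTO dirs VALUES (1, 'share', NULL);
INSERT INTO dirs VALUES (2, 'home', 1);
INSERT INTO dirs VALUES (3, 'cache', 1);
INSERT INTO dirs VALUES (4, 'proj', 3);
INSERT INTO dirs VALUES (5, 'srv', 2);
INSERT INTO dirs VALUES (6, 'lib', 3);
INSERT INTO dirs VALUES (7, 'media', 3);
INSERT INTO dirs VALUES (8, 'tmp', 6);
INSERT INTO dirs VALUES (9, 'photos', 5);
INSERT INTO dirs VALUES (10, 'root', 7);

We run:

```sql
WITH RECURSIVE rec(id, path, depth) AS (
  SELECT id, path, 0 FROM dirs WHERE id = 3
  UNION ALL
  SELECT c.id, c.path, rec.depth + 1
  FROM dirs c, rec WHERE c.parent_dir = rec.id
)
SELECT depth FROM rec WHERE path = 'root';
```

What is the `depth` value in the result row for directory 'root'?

2

Base: id=3 (cache) at depth 0.
Iteration 1: rows with parent_dir in {3} -> proj (id 4, depth 1), lib (id 6, depth 1), media (id 7, depth 1).
Iteration 2: rows with parent_dir in {4,6,7} -> tmp (id 8, depth 2), root (id 10, depth 2).
Iteration 3: no rows with parent_dir in {8,10}; recursion stops.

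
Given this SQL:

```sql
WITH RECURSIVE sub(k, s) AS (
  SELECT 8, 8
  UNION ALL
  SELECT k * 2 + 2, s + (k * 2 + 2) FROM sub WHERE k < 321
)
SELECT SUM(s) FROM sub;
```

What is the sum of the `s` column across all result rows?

Base: k=8, s=8.
Iteration 1: 8 < 321 holds -> k = 8 * 2 + 2 = 18, s = 8 + 18 = 26.
Iteration 2: 18 < 321 holds -> k = 18 * 2 + 2 = 38, s = 26 + 38 = 64.
Iteration 3: 38 < 321 holds -> k = 38 * 2 + 2 = 78, s = 64 + 78 = 142.
Iteration 4: 78 < 321 holds -> k = 78 * 2 + 2 = 158, s = 142 + 158 = 300.
Iteration 5: 158 < 321 holds -> k = 158 * 2 + 2 = 318, s = 300 + 318 = 618.
Iteration 6: 318 < 321 holds -> k = 318 * 2 + 2 = 638, s = 618 + 638 = 1256.
Iteration 7: 638 < 321 fails; recursion stops.
SUM(s) = 8 + 26 + 64 + 142 + 300 + 618 + 1256 = 2414.

2414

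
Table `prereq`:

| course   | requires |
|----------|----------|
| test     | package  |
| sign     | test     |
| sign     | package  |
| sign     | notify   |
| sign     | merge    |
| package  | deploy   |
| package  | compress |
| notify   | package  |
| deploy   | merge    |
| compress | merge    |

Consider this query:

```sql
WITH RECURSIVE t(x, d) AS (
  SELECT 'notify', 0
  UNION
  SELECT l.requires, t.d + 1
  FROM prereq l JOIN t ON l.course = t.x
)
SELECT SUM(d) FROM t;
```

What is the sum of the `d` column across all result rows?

8

Base: (notify, d=0).
Iteration 1: edges from {notify} -> (package, d=1).
Iteration 2: edges from {package} -> (compress, d=2), (deploy, d=2).
Iteration 3: edges from {compress,deploy} -> (merge, d=3). [UNION drops 1 duplicate row(s)]
Iteration 4: no outgoing edges from {merge}; recursion stops.
SUM(d) = 0 + 1 + 2 + 2 + 3 = 8.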